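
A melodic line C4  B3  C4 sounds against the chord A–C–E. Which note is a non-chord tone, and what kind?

The harmony at that moment is A minor triad (A, C, E); B3 is not a chord tone.
It is approached by step down from C4 and left by step up to C4.
Step away and step back to the same note — a neighbor tone (lower neighbor).

B3 is a neighbor tone.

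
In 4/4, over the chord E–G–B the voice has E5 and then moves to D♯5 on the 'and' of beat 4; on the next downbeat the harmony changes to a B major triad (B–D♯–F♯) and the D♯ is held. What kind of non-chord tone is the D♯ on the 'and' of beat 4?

The harmony at that moment is E minor triad (E, G, B); D♯5 is not a chord tone.
It is approached by step down from E5 and then sustained as the same pitch into the next harmony.
Arriving early and becoming a chord tone when the harmony changes — an anticipation.

Anticipation.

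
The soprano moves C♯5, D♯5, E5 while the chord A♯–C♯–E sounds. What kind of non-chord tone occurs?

D♯5 is a passing tone.

The harmony at that moment is A♯ diminished triad (A♯, C♯, E); D♯5 is not a chord tone.
It is approached by step up from C♯5 and left by step up to E5.
Step in, step out in the same direction — a passing tone.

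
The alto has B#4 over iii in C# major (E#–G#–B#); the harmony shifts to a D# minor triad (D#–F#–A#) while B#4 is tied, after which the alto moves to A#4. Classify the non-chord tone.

The harmony at that moment is D# minor triad (D#, F#, A#); B#4 is not a chord tone.
It is held over (the same pitch as the preceding B#4) and left by step down to A#4.
Held over from the previous chord and resolving down by step — a suspension.

B#4 is a suspension.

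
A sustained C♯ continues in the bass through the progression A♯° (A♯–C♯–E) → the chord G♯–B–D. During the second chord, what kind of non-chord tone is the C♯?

The harmony at that moment is G♯ diminished triad (G♯, B, D); C♯ is not a chord tone.
It is held over (the same pitch as the preceding C♯) and then sustained as the same pitch into the next harmony.
Sustained through a change of harmony — a pedal tone.

Pedal tone (pedal point).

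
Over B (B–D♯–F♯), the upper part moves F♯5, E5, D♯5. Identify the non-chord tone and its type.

The harmony at that moment is B major triad (B, D♯, F♯); E5 is not a chord tone.
It is approached by step down from F♯5 and left by step down to D♯5.
Step in, step out in the same direction — a passing tone.

E5 is a passing tone.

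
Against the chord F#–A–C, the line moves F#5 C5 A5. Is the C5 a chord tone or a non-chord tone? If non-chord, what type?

F# diminished triad contains F#, A, C; C is the fifth, so it is a chord tone.

Chord tone (the fifth of F# diminished triad).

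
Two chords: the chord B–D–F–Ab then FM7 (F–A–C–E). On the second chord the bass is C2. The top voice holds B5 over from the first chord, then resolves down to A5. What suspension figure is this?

7–6 suspension.

At the second chord the bass is C2. The suspended B5 lies a seventh above the bass; after resolving down by step to A5, the interval above the bass becomes a sixth.
Suspension figures are named by those two intervals: 7–6.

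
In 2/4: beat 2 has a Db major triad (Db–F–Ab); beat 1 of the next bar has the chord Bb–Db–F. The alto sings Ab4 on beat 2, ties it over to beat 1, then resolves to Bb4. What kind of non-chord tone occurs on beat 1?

The harmony at that moment is Bb minor triad (Bb, Db, F); Ab4 is not a chord tone.
It is held over (the same pitch as the preceding Ab4) and left by step up to Bb4.
Held over from the previous chord and resolving up by step — a retardation.

Retardation.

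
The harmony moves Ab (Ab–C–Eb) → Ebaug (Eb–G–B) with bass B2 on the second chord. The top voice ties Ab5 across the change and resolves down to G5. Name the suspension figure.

At the second chord the bass is B2. The suspended Ab5 lies a seventh above the bass; after resolving down by step to G5, the interval above the bass becomes a sixth.
Suspension figures are named by those two intervals: 7–6.

7–6 suspension.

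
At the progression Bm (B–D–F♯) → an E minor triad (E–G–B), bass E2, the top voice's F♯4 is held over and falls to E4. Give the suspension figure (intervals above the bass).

At the second chord the bass is E2. The suspended F♯4 lies a ninth above the bass; after resolving down by step to E4, the interval above the bass becomes an octave.
Suspension figures are named by those two intervals: 9–8.

9–8 suspension.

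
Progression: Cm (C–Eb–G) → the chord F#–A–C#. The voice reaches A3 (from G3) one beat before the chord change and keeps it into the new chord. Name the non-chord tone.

The harmony at that moment is C minor triad (C, Eb, G); A3 is not a chord tone.
It is approached by step up from G3 and then sustained as the same pitch into the next harmony.
Arriving early and becoming a chord tone when the harmony changes — an anticipation.

A3 is an anticipation.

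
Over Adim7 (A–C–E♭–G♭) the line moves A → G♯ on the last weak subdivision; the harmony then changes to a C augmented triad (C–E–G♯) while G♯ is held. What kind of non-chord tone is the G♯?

G♯ is an anticipation.

The harmony at that moment is A diminished seventh chord (A, C, E♭, G♭); G♯ is not a chord tone.
It is approached by step down from A and then sustained as the same pitch into the next harmony.
Arriving early and becoming a chord tone when the harmony changes — an anticipation.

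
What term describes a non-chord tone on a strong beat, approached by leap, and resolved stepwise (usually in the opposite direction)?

Approach: by leap. Departure: by step. Metric position: strong.
Leap in, step out, in a metrically strong position — an appoggiatura. (It is the mirror image of the escape tone, which steps in and leaps out from a weak position.)

Appoggiatura.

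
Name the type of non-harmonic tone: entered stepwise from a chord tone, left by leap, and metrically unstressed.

Escape tone.

Approach: by step. Departure: by leap. Metric position: weak.
Step in, leap out, from a weak position — an escape tone (échappée). (It is the mirror image of the appoggiatura, which leaps in and steps out on a strong beat.)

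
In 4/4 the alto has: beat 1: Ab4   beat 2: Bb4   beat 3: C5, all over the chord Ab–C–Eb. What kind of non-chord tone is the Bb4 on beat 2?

The harmony at that moment is Ab major triad (Ab, C, Eb); Bb4 is not a chord tone.
It is approached by step up from Ab4 and left by step up to C5.
Step in, step out in the same direction — a passing tone.

Passing tone.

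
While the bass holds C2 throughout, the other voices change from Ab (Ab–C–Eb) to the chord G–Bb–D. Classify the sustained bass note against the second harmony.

Pedal tone (pedal point).

The harmony at that moment is G minor triad (G, Bb, D); C2 is not a chord tone.
It is held over (the same pitch as the preceding C2) and then sustained as the same pitch into the next harmony.
Sustained through a change of harmony — a pedal tone.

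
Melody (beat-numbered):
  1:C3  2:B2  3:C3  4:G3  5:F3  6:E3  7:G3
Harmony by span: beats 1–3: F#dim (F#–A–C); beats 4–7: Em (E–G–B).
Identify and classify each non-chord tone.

The harmony at that moment is F# diminished triad (F#, A, C); B2 is not a chord tone.
It is approached by step down from C3 and left by step up to C3.
Step away and step back to the same note — a neighbor tone (lower neighbor).
The harmony at that moment is E minor triad (E, G, B); F3 is not a chord tone.
It is approached by step down from G3 and left by step down to E3.
Step in, step out in the same direction — a passing tone.

B2 (beat 2) — neighbor tone; F3 (beat 5) — passing tone.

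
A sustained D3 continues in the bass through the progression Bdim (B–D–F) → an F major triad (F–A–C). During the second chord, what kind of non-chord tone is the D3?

Pedal tone (pedal point).

The harmony at that moment is F major triad (F, A, C); D3 is not a chord tone.
It is held over (the same pitch as the preceding D3) and then sustained as the same pitch into the next harmony.
Sustained through a change of harmony — a pedal tone.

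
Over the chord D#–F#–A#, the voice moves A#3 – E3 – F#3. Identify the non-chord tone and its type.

E3 is an appoggiatura.

The harmony at that moment is D# minor triad (D#, F#, A#); E3 is not a chord tone.
It is approached by leap down from A#3 and left by step up to F#3.
Leap in, step out — an appoggiatura.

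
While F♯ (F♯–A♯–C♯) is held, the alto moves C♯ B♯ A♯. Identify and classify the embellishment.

B♯ is a passing tone.

The harmony at that moment is F♯ major triad (F♯, A♯, C♯); B♯ is not a chord tone.
It is approached by step down from C♯ and left by step down to A♯.
Step in, step out in the same direction — a passing tone.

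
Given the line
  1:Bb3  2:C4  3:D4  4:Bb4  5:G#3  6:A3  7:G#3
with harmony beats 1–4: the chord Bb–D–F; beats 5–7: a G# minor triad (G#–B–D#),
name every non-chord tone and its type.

The harmony at that moment is Bb major triad (Bb, D, F); C4 is not a chord tone.
It is approached by step up from Bb3 and left by step up to D4.
Step in, step out in the same direction — a passing tone.
The harmony at that moment is G# minor triad (G#, B, D#); A3 is not a chord tone.
It is approached by step up from G#3 and left by step down to G#3.
Step away and step back to the same note — a neighbor tone (upper neighbor).

C4 (beat 2) — passing tone; A3 (beat 6) — neighbor tone.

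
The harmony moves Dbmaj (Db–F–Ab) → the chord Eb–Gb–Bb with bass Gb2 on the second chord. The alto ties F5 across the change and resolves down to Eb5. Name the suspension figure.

7–6 suspension.

At the second chord the bass is Gb2. The suspended F5 lies a seventh above the bass; after resolving down by step to Eb5, the interval above the bass becomes a sixth.
Suspension figures are named by those two intervals: 7–6.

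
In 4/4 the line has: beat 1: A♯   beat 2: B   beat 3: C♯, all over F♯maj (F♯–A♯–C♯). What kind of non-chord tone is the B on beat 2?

Passing tone.

The harmony at that moment is F♯ major triad (F♯, A♯, C♯); B is not a chord tone.
It is approached by step up from A♯ and left by step up to C♯.
Step in, step out in the same direction — a passing tone.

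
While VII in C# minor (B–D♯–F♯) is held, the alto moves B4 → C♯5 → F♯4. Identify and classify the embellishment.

The harmony at that moment is B major triad (B, D♯, F♯); C♯5 is not a chord tone.
It is approached by step up from B4 and left by leap down to F♯4.
Step in, leap out — an escape tone.

C♯5 is an escape tone.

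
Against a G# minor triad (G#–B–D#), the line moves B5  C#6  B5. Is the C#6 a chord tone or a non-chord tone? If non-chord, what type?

The harmony at that moment is G# minor triad (G#, B, D#); C#6 is not a chord tone.
It is approached by step up from B5 and left by step down to B5.
Step away and step back to the same note — a neighbor tone (upper neighbor).

Non-chord tone — a neighbor tone.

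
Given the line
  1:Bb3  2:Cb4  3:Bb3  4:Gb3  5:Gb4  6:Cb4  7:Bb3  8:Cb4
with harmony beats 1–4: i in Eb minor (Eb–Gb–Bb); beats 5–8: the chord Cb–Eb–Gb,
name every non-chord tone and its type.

The harmony at that moment is Eb minor triad (Eb, Gb, Bb); Cb4 is not a chord tone.
It is approached by step up from Bb3 and left by step down to Bb3.
Step away and step back to the same note — a neighbor tone (upper neighbor).
The harmony at that moment is Cb major triad (Cb, Eb, Gb); Bb3 is not a chord tone.
It is approached by step down from Cb4 and left by step up to Cb4.
Step away and step back to the same note — a neighbor tone (lower neighbor).

Cb4 (beat 2) — neighbor tone; Bb3 (beat 7) — neighbor tone.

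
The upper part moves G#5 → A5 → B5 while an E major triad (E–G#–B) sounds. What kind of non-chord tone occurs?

The harmony at that moment is E major triad (E, G#, B); A5 is not a chord tone.
It is approached by step up from G#5 and left by step up to B5.
Step in, step out in the same direction — a passing tone.

A5 is a passing tone.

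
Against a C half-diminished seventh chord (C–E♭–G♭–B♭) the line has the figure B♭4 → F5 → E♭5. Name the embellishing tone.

F5 is an appoggiatura.

The harmony at that moment is C half-diminished seventh chord (C, E♭, G♭, B♭); F5 is not a chord tone.
It is approached by leap up from B♭4 and left by step down to E♭5.
Leap in, step out — an appoggiatura.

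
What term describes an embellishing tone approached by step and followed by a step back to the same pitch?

Neighbor tone.

Approach: by step. Departure: by step in the opposite direction, back to the starting pitch.
Stepwise on both sides but reversing to return to the same chord tone — a neighbor tone. (Had it continued onward in the same direction it would be a passing tone instead.)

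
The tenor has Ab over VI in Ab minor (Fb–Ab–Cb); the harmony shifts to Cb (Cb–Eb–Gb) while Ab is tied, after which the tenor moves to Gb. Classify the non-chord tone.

Ab is a suspension.

The harmony at that moment is Cb major triad (Cb, Eb, Gb); Ab is not a chord tone.
It is held over (the same pitch as the preceding Ab) and left by step down to Gb.
Held over from the previous chord and resolving down by step — a suspension.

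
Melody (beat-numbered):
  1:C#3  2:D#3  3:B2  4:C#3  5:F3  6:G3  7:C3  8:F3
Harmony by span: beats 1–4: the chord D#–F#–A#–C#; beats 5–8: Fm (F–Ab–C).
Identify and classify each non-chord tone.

The harmony at that moment is D# minor seventh chord (D#, F#, A#, C#); B2 is not a chord tone.
It is approached by leap down from D#3 and left by step up to C#3.
Leap in, step out — an appoggiatura.
The harmony at that moment is F minor triad (F, Ab, C); G3 is not a chord tone.
It is approached by step up from F3 and left by leap down to C3.
Step in, leap out — an escape tone.

B2 (beat 3) — appoggiatura; G3 (beat 6) — escape tone.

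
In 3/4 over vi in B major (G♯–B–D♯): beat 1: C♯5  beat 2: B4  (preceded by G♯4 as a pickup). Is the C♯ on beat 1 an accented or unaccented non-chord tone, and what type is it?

The harmony at that moment is G♯ minor triad (G♯, B, D♯); C♯5 is not a chord tone.
It is approached by leap up from G♯4 and left by step down to B4.
Leap in, step out — an appoggiatura.
It falls on the downbeat, so it is accented.

Accented appoggiatura.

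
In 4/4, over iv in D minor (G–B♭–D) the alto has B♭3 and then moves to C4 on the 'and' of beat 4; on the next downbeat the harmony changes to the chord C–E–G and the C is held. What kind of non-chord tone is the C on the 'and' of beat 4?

The harmony at that moment is G minor triad (G, B♭, D); C4 is not a chord tone.
It is approached by step up from B♭3 and then sustained as the same pitch into the next harmony.
Arriving early and becoming a chord tone when the harmony changes — an anticipation.

Anticipation.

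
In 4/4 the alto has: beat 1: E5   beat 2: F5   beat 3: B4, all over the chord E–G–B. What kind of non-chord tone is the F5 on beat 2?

The harmony at that moment is E minor triad (E, G, B); F5 is not a chord tone.
It is approached by step up from E5 and left by leap down to B4.
Step in, leap out, on a weak beat — an escape tone.

Escape tone.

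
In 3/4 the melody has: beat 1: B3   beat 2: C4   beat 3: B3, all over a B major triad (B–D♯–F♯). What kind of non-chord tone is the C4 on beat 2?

The harmony at that moment is B major triad (B, D♯, F♯); C4 is not a chord tone.
It is approached by step up from B3 and left by step down to B3.
Step away and step back to the same note — a neighbor tone (upper neighbor).

Upper neighbor tone.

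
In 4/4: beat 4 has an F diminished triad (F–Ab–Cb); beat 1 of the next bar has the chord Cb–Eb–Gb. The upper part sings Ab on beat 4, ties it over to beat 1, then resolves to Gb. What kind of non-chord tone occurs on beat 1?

The harmony at that moment is Cb major triad (Cb, Eb, Gb); Ab is not a chord tone.
It is held over (the same pitch as the preceding Ab) and left by step down to Gb.
Held over from the previous chord and resolving down by step — a suspension.

Suspension.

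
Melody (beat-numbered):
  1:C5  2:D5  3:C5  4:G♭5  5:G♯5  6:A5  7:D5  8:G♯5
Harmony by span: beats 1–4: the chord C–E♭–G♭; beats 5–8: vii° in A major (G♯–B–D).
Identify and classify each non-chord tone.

D5 (beat 2) — neighbor tone; A5 (beat 6) — escape tone.

The harmony at that moment is C diminished triad (C, E♭, G♭); D5 is not a chord tone.
It is approached by step up from C5 and left by step down to C5.
Step away and step back to the same note — a neighbor tone (upper neighbor).
The harmony at that moment is G♯ diminished triad (G♯, B, D); A5 is not a chord tone.
It is approached by step up from G♯5 and left by leap down to D5.
Step in, leap out — an escape tone.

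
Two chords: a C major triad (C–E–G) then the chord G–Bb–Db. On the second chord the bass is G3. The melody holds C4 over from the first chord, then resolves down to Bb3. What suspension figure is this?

4–3 suspension.

At the second chord the bass is G3. The suspended C4 lies a fourth above the bass; after resolving down by step to Bb3, the interval above the bass becomes a third.
Suspension figures are named by those two intervals: 4–3.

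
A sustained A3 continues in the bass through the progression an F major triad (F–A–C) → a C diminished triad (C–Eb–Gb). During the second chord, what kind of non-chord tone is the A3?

The harmony at that moment is C diminished triad (C, Eb, Gb); A3 is not a chord tone.
It is held over (the same pitch as the preceding A3) and then sustained as the same pitch into the next harmony.
Sustained through a change of harmony — a pedal tone.

Pedal tone (pedal point).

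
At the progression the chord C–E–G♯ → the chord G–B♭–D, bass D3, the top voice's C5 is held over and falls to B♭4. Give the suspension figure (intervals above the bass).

At the second chord the bass is D3. The suspended C5 lies a seventh above the bass; after resolving down by step to B♭4, the interval above the bass becomes a sixth.
Suspension figures are named by those two intervals: 7–6.

7–6 suspension.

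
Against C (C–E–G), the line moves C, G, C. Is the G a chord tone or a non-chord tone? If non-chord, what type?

C major triad contains C, E, G; G is the fifth, so it is a chord tone.

Chord tone (the fifth of C major triad).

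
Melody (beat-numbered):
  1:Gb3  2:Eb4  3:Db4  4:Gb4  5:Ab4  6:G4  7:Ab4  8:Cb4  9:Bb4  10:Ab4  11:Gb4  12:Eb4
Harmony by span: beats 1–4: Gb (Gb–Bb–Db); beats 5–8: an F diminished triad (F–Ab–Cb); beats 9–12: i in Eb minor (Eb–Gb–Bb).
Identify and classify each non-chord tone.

Eb4 (beat 2) — appoggiatura; G4 (beat 6) — neighbor tone; Ab4 (beat 10) — passing tone.

The harmony at that moment is Gb major triad (Gb, Bb, Db); Eb4 is not a chord tone.
It is approached by leap up from Gb3 and left by step down to Db4.
Leap in, step out — an appoggiatura.
The harmony at that moment is F diminished triad (F, Ab, Cb); G4 is not a chord tone.
It is approached by step down from Ab4 and left by step up to Ab4.
Step away and step back to the same note — a neighbor tone (lower neighbor).
The harmony at that moment is Eb minor triad (Eb, Gb, Bb); Ab4 is not a chord tone.
It is approached by step down from Bb4 and left by step down to Gb4.
Step in, step out in the same direction — a passing tone.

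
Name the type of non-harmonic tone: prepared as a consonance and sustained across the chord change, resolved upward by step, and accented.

Retardation.

Approach: by preparation — the pitch is first a chord tone, then held (tied or repeated) while the harmony changes under it. Departure: up by step. Metric position: strong.
A prepared dissonance that resolves upward by step — a retardation. (The same figure resolving downward would be a suspension.)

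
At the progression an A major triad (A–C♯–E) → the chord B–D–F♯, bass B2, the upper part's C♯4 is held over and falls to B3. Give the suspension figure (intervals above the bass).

At the second chord the bass is B2. The suspended C♯4 lies a ninth above the bass; after resolving down by step to B3, the interval above the bass becomes an octave.
Suspension figures are named by those two intervals: 9–8.

9–8 suspension.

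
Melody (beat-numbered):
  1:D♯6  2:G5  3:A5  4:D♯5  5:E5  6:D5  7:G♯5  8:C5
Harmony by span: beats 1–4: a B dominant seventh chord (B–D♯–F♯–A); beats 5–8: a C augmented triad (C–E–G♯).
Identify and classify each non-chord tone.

The harmony at that moment is B dominant seventh chord (B, D♯, F♯, A); G5 is not a chord tone.
It is approached by leap down from D♯6 and left by step up to A5.
Leap in, step out — an appoggiatura.
The harmony at that moment is C augmented triad (C, E, G♯); D5 is not a chord tone.
It is approached by step down from E5 and left by leap up to G♯5.
Step in, leap out — an escape tone.

G5 (beat 2) — appoggiatura; D5 (beat 6) — escape tone.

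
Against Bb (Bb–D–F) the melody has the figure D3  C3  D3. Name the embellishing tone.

C3 is a neighbor tone.

The harmony at that moment is Bb major triad (Bb, D, F); C3 is not a chord tone.
It is approached by step down from D3 and left by step up to D3.
Step away and step back to the same note — a neighbor tone (lower neighbor).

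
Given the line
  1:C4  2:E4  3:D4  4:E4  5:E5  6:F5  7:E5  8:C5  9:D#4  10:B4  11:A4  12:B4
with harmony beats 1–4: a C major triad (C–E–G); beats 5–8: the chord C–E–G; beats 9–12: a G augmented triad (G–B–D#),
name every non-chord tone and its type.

The harmony at that moment is C major triad (C, E, G); D4 is not a chord tone.
It is approached by step down from E4 and left by step up to E4.
Step away and step back to the same note — a neighbor tone (lower neighbor).
The harmony at that moment is C major triad (C, E, G); F5 is not a chord tone.
It is approached by step up from E5 and left by step down to E5.
Step away and step back to the same note — a neighbor tone (upper neighbor).
The harmony at that moment is G augmented triad (G, B, D#); A4 is not a chord tone.
It is approached by step down from B4 and left by step up to B4.
Step away and step back to the same note — a neighbor tone (lower neighbor).

D4 (beat 3) — neighbor tone; F5 (beat 6) — neighbor tone; A4 (beat 11) — neighbor tone.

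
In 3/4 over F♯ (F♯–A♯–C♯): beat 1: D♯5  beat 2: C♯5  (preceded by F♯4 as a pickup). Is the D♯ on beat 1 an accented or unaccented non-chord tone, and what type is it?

Accented appoggiatura.

The harmony at that moment is F♯ major triad (F♯, A♯, C♯); D♯5 is not a chord tone.
It is approached by leap up from F♯4 and left by step down to C♯5.
Leap in, step out — an appoggiatura.
It falls on the downbeat, so it is accented.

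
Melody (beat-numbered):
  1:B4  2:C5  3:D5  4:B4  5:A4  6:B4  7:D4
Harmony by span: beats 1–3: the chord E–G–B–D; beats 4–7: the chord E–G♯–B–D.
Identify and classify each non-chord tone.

The harmony at that moment is E minor seventh chord (E, G, B, D); C5 is not a chord tone.
It is approached by step up from B4 and left by step up to D5.
Step in, step out in the same direction — a passing tone.
The harmony at that moment is E dominant seventh chord (E, G♯, B, D); A4 is not a chord tone.
It is approached by step down from B4 and left by step up to B4.
Step away and step back to the same note — a neighbor tone (lower neighbor).

C5 (beat 2) — passing tone; A4 (beat 5) — neighbor tone.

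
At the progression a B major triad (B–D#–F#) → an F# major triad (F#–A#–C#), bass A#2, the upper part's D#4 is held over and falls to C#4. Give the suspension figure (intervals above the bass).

4–3 suspension.

At the second chord the bass is A#2. The suspended D#4 lies a fourth above the bass; after resolving down by step to C#4, the interval above the bass becomes a third.
Suspension figures are named by those two intervals: 4–3.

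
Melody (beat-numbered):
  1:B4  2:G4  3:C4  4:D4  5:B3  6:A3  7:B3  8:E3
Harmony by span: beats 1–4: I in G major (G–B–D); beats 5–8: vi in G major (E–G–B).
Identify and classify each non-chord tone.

C4 (beat 3) — appoggiatura; A3 (beat 6) — neighbor tone.

The harmony at that moment is G major triad (G, B, D); C4 is not a chord tone.
It is approached by leap down from G4 and left by step up to D4.
Leap in, step out — an appoggiatura.
The harmony at that moment is E minor triad (E, G, B); A3 is not a chord tone.
It is approached by step down from B3 and left by step up to B3.
Step away and step back to the same note — a neighbor tone (lower neighbor).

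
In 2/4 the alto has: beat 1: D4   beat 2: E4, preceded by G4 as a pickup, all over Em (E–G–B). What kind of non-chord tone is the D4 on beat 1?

Appoggiatura.

The harmony at that moment is E minor triad (E, G, B); D4 is not a chord tone.
It is approached by leap down from G4 and left by step up to E4.
Leap in, step out, metrically accented — an appoggiatura.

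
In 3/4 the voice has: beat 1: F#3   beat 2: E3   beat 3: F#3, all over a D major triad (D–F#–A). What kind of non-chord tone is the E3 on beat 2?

Lower neighbor tone.

The harmony at that moment is D major triad (D, F#, A); E3 is not a chord tone.
It is approached by step down from F#3 and left by step up to F#3.
Step away and step back to the same note — a neighbor tone (lower neighbor).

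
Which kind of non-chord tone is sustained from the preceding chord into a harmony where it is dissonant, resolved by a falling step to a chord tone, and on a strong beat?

Approach: by preparation — the pitch is first a chord tone, then held (tied or repeated) while the harmony changes under it. Departure: down by step. Metric position: strong.
A prepared dissonance that resolves downward by step — a suspension. (The same figure resolving upward would be a retardation.)

Suspension.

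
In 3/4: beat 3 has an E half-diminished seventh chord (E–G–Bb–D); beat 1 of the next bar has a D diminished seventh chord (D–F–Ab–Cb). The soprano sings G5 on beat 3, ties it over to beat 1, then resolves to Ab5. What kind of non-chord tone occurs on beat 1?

The harmony at that moment is D diminished seventh chord (D, F, Ab, Cb); G5 is not a chord tone.
It is held over (the same pitch as the preceding G5) and left by step up to Ab5.
Held over from the previous chord and resolving up by step — a retardation.

Retardation.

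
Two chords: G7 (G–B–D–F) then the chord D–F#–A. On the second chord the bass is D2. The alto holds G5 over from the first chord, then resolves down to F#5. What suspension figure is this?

At the second chord the bass is D2. The suspended G5 lies a fourth above the bass; after resolving down by step to F#5, the interval above the bass becomes a third.
Suspension figures are named by those two intervals: 4–3.

4–3 suspension.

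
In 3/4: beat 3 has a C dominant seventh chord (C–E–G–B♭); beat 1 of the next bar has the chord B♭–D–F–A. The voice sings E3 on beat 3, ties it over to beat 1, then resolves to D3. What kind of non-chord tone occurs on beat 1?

The harmony at that moment is B♭ major seventh chord (B♭, D, F, A); E3 is not a chord tone.
It is held over (the same pitch as the preceding E3) and left by step down to D3.
Held over from the previous chord and resolving down by step — a suspension.

Suspension.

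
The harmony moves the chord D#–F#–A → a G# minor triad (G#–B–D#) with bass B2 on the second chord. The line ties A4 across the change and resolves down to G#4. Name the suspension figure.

7–6 suspension.

At the second chord the bass is B2. The suspended A4 lies a seventh above the bass; after resolving down by step to G#4, the interval above the bass becomes a sixth.
Suspension figures are named by those two intervals: 7–6.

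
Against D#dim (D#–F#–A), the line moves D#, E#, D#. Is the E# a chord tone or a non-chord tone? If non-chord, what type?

The harmony at that moment is D# diminished triad (D#, F#, A); E# is not a chord tone.
It is approached by step up from D# and left by step down to D#.
Step away and step back to the same note — a neighbor tone (upper neighbor).

Non-chord tone — a neighbor tone.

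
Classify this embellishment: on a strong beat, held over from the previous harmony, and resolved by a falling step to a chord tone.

Suspension.

Approach: by preparation — the pitch is first a chord tone, then held (tied or repeated) while the harmony changes under it. Departure: down by step. Metric position: strong.
A prepared dissonance that resolves downward by step — a suspension. (The same figure resolving upward would be a retardation.)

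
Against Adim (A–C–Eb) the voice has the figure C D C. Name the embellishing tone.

The harmony at that moment is A diminished triad (A, C, Eb); D is not a chord tone.
It is approached by step up from C and left by step down to C.
Step away and step back to the same note — a neighbor tone (upper neighbor).

D is a neighbor tone.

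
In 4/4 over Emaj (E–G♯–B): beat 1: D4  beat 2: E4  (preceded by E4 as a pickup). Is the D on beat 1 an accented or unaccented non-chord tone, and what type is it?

The harmony at that moment is E major triad (E, G♯, B); D4 is not a chord tone.
It is approached by step down from E4 and left by step up to E4.
Step away and step back to the same note — a neighbor tone (lower neighbor).
It falls on the downbeat, so it is accented.

Accented neighbor tone.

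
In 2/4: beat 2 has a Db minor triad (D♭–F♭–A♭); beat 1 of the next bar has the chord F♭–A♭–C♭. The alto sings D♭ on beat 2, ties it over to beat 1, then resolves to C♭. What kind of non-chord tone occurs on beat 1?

Suspension.

The harmony at that moment is F♭ major triad (F♭, A♭, C♭); D♭ is not a chord tone.
It is held over (the same pitch as the preceding D♭) and left by step down to C♭.
Held over from the previous chord and resolving down by step — a suspension.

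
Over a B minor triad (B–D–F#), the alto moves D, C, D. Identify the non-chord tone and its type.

The harmony at that moment is B minor triad (B, D, F#); C is not a chord tone.
It is approached by step down from D and left by step up to D.
Step away and step back to the same note — a neighbor tone (lower neighbor).

C is a neighbor tone.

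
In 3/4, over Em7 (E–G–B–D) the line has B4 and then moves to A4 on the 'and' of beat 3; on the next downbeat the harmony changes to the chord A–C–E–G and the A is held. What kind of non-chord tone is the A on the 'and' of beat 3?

Anticipation.

The harmony at that moment is E minor seventh chord (E, G, B, D); A4 is not a chord tone.
It is approached by step down from B4 and then sustained as the same pitch into the next harmony.
Arriving early and becoming a chord tone when the harmony changes — an anticipation.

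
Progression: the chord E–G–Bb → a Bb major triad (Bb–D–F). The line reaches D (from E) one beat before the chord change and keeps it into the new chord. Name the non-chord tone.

The harmony at that moment is E diminished triad (E, G, Bb); D is not a chord tone.
It is approached by step down from E and then sustained as the same pitch into the next harmony.
Arriving early and becoming a chord tone when the harmony changes — an anticipation.

D is an anticipation.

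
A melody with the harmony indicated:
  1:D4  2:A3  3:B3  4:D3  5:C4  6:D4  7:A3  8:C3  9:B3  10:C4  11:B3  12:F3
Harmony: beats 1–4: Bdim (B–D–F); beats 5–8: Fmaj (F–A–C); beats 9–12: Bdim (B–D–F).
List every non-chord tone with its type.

The harmony at that moment is B diminished triad (B, D, F); A3 is not a chord tone.
It is approached by leap down from D4 and left by step up to B3.
Leap in, step out — an appoggiatura.
The harmony at that moment is F major triad (F, A, C); D4 is not a chord tone.
It is approached by step up from C4 and left by leap down to A3.
Step in, leap out — an escape tone.
The harmony at that moment is B diminished triad (B, D, F); C4 is not a chord tone.
It is approached by step up from B3 and left by step down to B3.
Step away and step back to the same note — a neighbor tone (upper neighbor).

A3 (beat 2) — appoggiatura; D4 (beat 6) — escape tone; C4 (beat 10) — neighbor tone.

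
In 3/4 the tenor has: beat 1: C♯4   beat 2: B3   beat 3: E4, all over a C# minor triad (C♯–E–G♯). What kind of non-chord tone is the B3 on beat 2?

The harmony at that moment is C♯ minor triad (C♯, E, G♯); B3 is not a chord tone.
It is approached by step down from C♯4 and left by leap up to E4.
Step in, leap out, on a weak beat — an escape tone.

Escape tone.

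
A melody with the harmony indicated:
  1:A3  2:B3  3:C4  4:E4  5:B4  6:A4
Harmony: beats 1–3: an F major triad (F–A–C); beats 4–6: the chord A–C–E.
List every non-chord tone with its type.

The harmony at that moment is F major triad (F, A, C); B3 is not a chord tone.
It is approached by step up from A3 and left by step up to C4.
Step in, step out in the same direction — a passing tone.
The harmony at that moment is A minor triad (A, C, E); B4 is not a chord tone.
It is approached by leap up from E4 and left by step down to A4.
Leap in, step out — an appoggiatura.

B3 (beat 2) — passing tone; B4 (beat 5) — appoggiatura.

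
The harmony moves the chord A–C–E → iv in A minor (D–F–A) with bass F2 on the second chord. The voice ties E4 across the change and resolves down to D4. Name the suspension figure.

At the second chord the bass is F2. The suspended E4 lies a seventh above the bass; after resolving down by step to D4, the interval above the bass becomes a sixth.
Suspension figures are named by those two intervals: 7–6.

7–6 suspension.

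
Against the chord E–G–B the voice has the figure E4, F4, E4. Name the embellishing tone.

F4 is a neighbor tone.

The harmony at that moment is E minor triad (E, G, B); F4 is not a chord tone.
It is approached by step up from E4 and left by step down to E4.
Step away and step back to the same note — a neighbor tone (upper neighbor).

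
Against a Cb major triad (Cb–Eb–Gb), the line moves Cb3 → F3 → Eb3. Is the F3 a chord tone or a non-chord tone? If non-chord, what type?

The harmony at that moment is Cb major triad (Cb, Eb, Gb); F3 is not a chord tone.
It is approached by leap up from Cb3 and left by step down to Eb3.
Leap in, step out — an appoggiatura.

Non-chord tone — an appoggiatura.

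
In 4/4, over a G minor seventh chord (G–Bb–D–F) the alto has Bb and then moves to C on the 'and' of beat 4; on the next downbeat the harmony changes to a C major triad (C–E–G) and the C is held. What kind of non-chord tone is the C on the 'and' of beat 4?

Anticipation.

The harmony at that moment is G minor seventh chord (G, Bb, D, F); C is not a chord tone.
It is approached by step up from Bb and then sustained as the same pitch into the next harmony.
Arriving early and becoming a chord tone when the harmony changes — an anticipation.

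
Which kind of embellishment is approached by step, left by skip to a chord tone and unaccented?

Escape tone.

Approach: by step. Departure: by leap. Metric position: weak.
Step in, leap out, from a weak position — an escape tone (échappée). (It is the mirror image of the appoggiatura, which leaps in and steps out on a strong beat.)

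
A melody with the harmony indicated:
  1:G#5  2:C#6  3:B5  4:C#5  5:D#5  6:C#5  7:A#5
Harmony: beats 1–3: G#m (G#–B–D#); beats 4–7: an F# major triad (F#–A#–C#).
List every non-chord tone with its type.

C#6 (beat 2) — appoggiatura; D#5 (beat 5) — neighbor tone.

The harmony at that moment is G# minor triad (G#, B, D#); C#6 is not a chord tone.
It is approached by leap up from G#5 and left by step down to B5.
Leap in, step out — an appoggiatura.
The harmony at that moment is F# major triad (F#, A#, C#); D#5 is not a chord tone.
It is approached by step up from C#5 and left by step down to C#5.
Step away and step back to the same note — a neighbor tone (upper neighbor).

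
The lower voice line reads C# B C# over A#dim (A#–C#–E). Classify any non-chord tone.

The harmony at that moment is A# diminished triad (A#, C#, E); B is not a chord tone.
It is approached by step down from C# and left by step up to C#.
Step away and step back to the same note — a neighbor tone (lower neighbor).

B is a neighbor tone.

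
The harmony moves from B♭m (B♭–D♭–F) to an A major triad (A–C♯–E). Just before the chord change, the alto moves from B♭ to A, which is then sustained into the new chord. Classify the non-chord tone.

A is an anticipation.

The harmony at that moment is B♭ minor triad (B♭, D♭, F); A is not a chord tone.
It is approached by step down from B♭ and then sustained as the same pitch into the next harmony.
Arriving early and becoming a chord tone when the harmony changes — an anticipation.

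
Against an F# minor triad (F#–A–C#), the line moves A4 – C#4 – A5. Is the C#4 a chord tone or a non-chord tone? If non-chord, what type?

F# minor triad contains F#, A, C#; C# is the fifth, so it is a chord tone.

Chord tone (the fifth of F# minor triad).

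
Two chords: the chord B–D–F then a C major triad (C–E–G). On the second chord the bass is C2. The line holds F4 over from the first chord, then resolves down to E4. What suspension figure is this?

At the second chord the bass is C2. The suspended F4 lies a fourth above the bass; after resolving down by step to E4, the interval above the bass becomes a third.
Suspension figures are named by those two intervals: 4–3.

4–3 suspension.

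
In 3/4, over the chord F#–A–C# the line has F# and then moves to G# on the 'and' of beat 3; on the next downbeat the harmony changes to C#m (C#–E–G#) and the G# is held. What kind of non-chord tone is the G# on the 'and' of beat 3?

The harmony at that moment is F# minor triad (F#, A, C#); G# is not a chord tone.
It is approached by step up from F# and then sustained as the same pitch into the next harmony.
Arriving early and becoming a chord tone when the harmony changes — an anticipation.

Anticipation.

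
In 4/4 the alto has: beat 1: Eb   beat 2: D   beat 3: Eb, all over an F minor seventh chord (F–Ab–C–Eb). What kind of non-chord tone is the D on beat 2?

Lower neighbor tone.

The harmony at that moment is F minor seventh chord (F, Ab, C, Eb); D is not a chord tone.
It is approached by step down from Eb and left by step up to Eb.
Step away and step back to the same note — a neighbor tone (lower neighbor).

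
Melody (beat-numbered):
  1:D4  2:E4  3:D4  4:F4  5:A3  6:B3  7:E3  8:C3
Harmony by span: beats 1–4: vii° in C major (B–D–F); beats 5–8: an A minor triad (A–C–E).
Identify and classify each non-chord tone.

E4 (beat 2) — neighbor tone; B3 (beat 6) — escape tone.

The harmony at that moment is B diminished triad (B, D, F); E4 is not a chord tone.
It is approached by step up from D4 and left by step down to D4.
Step away and step back to the same note — a neighbor tone (upper neighbor).
The harmony at that moment is A minor triad (A, C, E); B3 is not a chord tone.
It is approached by step up from A3 and left by leap down to E3.
Step in, leap out — an escape tone.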